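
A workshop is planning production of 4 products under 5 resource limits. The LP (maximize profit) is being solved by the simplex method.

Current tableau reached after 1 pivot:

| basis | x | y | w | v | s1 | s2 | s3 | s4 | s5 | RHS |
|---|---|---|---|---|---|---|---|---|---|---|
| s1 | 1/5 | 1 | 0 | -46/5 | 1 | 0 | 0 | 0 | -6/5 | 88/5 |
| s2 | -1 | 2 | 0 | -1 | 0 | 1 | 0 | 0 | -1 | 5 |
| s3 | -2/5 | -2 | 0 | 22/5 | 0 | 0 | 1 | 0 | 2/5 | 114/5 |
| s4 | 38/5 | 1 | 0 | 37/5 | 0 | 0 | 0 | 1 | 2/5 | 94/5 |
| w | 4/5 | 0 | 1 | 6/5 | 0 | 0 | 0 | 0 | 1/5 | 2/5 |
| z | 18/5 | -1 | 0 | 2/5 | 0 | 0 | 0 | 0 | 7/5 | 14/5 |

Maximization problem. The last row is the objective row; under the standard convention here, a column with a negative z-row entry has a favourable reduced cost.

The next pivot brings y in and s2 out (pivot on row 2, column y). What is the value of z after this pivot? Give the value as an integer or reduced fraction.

Minimum ratio for y: 5/2 = 5/2.
z changes by −(z-row coeff of y)·ratio = −(-1)·(5/2) = 5/2.
New z = 14/5 + (5/2) = 53/10.

53/10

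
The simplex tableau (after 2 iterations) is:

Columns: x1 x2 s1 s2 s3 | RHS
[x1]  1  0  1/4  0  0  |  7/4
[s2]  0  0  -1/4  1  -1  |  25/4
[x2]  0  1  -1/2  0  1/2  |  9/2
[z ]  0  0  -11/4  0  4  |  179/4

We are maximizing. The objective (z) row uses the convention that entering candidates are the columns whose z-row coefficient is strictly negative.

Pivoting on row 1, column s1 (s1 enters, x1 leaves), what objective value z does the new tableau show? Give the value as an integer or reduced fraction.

64

Minimum ratio for s1: (7/4)/(1/4) = 7.
z changes by −(z-row coeff of s1)·ratio = −(-11/4)·7 = 77/4.
New z = 179/4 + (77/4) = 64.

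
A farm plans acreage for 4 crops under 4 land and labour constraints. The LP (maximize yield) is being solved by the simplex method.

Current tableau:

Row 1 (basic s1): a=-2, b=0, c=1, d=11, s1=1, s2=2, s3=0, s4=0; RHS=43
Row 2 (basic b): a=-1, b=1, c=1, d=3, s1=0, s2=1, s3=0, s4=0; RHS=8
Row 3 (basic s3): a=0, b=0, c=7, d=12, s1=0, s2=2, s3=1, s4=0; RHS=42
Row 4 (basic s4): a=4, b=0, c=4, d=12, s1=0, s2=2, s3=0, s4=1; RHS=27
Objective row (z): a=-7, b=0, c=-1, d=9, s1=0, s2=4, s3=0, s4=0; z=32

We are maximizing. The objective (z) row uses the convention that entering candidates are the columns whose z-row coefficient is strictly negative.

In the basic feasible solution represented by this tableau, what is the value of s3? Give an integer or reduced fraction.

s3 is basic (row 3); its value is the RHS of that row: 42.

42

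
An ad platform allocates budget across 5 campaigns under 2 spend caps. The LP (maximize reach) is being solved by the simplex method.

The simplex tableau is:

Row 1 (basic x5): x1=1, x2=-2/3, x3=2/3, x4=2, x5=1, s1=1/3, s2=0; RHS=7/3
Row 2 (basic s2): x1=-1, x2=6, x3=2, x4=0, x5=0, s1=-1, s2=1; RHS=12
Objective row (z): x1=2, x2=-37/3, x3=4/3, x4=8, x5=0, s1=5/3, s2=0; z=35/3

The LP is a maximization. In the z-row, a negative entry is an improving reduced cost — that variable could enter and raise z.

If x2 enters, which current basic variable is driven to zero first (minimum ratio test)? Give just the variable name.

Ratios: row 1 (x5): entry -2/3 ≤ 0, skip; row 2 (s2): 12/6 = 2.
Minimum ratio 2 is in the s2 row, so s2 leaves.

s2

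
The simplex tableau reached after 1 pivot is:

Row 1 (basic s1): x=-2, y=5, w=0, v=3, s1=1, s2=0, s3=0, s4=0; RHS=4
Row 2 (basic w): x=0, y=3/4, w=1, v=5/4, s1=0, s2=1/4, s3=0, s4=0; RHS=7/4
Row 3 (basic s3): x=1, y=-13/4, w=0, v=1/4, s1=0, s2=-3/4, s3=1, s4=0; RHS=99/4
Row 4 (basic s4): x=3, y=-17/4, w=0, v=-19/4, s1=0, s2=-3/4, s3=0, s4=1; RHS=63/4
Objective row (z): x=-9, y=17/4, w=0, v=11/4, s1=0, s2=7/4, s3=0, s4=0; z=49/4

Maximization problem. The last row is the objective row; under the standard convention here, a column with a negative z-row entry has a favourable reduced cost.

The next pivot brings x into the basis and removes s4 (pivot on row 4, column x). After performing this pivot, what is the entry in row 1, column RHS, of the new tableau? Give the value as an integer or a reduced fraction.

Pivot element is row 4, column x: 3.
Normalize row 4: new (row 4, RHS) = (63/4)/3 = 21/4.
row 1 ← row 1 − (-2)·(new row 4): 4 − (-2)·(21/4) = 29/2.

29/2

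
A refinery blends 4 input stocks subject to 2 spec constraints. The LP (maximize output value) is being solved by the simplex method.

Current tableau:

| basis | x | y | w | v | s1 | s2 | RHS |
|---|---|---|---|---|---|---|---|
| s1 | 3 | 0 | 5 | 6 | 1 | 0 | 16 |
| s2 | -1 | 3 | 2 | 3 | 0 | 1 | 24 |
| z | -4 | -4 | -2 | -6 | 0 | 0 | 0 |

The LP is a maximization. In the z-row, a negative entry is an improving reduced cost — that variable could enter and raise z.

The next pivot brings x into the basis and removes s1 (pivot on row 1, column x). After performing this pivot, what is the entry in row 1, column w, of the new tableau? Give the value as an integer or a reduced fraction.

Pivot element is row 1, column x: 3.
Normalize row 1: new (row 1, w) = 5/3 = 5/3.
Row 1 is the pivot row, so the entry is 5/3.

5/3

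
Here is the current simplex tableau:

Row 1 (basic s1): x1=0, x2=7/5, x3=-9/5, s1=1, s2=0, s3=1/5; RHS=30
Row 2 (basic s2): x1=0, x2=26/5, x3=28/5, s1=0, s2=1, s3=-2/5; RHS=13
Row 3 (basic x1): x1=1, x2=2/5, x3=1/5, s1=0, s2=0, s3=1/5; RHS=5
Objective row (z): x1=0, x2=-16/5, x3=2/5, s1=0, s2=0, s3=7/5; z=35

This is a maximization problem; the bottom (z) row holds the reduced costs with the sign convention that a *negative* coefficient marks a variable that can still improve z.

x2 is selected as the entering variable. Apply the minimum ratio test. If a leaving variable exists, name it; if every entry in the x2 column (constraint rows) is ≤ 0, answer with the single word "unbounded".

Ratios: row 1 (s1): 30/(7/5) = 150/7; row 2 (s2): 13/(26/5) = 5/2; row 3 (x1): 5/(2/5) = 25/2.
Minimum ratio is in the s2 row, so s2 leaves.

s2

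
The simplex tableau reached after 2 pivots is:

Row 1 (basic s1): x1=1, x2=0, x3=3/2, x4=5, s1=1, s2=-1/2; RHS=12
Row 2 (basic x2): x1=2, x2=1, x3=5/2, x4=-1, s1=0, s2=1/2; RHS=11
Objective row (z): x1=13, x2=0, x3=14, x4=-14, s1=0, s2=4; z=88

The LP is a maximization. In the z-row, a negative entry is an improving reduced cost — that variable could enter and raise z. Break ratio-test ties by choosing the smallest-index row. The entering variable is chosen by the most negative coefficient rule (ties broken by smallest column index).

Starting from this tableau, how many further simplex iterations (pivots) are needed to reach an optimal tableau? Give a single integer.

pivot: x4 in, s1 out → z = 608/5
No improving column remains; optimal.

1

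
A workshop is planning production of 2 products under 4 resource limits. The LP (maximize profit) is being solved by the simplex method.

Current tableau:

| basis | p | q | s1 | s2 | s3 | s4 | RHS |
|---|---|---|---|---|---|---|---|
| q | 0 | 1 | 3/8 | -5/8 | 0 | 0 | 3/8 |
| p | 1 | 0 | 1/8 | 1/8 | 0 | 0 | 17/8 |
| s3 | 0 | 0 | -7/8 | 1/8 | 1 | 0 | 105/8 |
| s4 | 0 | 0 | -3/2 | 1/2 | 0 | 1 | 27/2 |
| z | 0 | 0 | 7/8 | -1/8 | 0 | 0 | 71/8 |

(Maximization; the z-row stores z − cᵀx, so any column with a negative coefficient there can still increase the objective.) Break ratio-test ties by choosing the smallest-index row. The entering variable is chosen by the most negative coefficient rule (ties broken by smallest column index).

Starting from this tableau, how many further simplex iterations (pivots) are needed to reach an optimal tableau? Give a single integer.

1

pivot: s2 in, p out → z = 11
No improving column remains; optimal.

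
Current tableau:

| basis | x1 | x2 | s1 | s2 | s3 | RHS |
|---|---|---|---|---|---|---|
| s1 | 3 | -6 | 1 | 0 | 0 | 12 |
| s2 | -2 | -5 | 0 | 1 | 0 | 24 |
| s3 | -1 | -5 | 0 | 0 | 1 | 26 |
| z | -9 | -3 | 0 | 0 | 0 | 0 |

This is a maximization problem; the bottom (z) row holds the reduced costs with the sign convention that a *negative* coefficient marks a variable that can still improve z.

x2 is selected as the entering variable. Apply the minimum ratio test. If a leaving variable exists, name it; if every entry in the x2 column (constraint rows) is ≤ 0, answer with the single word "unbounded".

x2-column entries: row 1: -6, row 2: -5, row 3: -5. All ≤ 0, so x2 can increase without bound; the LP is unbounded in this direction.

unbounded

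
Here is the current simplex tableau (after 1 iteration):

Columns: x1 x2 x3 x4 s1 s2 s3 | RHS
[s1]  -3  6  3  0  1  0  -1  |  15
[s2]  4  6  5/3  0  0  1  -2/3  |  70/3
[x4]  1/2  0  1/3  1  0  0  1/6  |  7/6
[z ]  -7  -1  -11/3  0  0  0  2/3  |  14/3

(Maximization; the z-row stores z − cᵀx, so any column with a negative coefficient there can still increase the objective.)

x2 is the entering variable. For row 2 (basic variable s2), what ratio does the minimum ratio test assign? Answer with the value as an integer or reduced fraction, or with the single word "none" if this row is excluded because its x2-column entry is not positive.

35/9

Ratio = RHS / (x2 entry) = (70/3) / 6 = 35/9.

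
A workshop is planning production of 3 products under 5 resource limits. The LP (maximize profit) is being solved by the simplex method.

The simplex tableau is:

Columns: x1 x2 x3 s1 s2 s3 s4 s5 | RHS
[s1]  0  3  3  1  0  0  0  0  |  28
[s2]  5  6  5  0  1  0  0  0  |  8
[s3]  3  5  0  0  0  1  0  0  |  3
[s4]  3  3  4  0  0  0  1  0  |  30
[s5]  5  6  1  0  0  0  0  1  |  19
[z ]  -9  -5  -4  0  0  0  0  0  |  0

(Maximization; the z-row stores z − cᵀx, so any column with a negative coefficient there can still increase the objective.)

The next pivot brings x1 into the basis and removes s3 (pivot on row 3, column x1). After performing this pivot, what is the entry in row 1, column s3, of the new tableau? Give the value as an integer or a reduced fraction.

Pivot element is row 3, column x1: 3.
Normalize row 3: new (row 3, s3) = 1/3 = 1/3.
row 1 ← row 1 − 0·(new row 3): 0 − 0·(1/3) = 0.

0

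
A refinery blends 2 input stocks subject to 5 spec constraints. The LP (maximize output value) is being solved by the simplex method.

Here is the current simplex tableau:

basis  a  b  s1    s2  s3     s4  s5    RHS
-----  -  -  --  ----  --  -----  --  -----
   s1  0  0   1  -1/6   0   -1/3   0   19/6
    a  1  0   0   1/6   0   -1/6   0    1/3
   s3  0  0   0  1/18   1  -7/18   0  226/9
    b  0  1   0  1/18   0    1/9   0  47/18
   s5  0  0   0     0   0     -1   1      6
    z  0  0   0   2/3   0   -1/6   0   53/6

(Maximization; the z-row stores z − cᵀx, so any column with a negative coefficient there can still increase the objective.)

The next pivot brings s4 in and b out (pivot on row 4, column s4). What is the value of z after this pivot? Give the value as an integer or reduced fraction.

Minimum ratio for s4: (47/18)/(1/9) = 47/2.
z changes by −(z-row coeff of s4)·ratio = −(-1/6)·(47/2) = 47/12.
New z = 53/6 + (47/12) = 51/4.

51/4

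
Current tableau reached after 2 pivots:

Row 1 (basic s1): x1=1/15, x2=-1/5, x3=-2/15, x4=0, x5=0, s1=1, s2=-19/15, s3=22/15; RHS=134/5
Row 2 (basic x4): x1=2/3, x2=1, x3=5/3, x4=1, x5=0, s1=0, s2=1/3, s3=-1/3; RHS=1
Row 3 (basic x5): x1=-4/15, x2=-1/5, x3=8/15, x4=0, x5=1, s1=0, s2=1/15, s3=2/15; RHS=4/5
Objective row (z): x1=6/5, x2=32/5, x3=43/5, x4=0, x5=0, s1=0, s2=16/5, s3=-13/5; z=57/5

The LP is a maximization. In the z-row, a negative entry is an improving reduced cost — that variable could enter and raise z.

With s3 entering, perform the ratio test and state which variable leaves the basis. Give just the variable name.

Ratios: row 1 (s1): (134/5)/(22/15) = 201/11; row 2 (x4): entry -1/3 ≤ 0, skip; row 3 (x5): (4/5)/(2/15) = 6.
Minimum ratio 6 is in the x5 row, so x5 leaves.

x5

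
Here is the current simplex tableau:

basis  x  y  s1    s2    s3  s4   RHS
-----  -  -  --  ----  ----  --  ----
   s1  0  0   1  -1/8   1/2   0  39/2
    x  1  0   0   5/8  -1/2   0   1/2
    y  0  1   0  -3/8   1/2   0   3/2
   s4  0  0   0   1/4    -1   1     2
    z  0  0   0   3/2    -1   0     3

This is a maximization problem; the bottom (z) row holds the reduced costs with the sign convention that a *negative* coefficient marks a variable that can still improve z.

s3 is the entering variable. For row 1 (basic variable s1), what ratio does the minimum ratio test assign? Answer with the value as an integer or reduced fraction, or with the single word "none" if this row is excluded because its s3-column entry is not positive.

39

Ratio = RHS / (s3 entry) = (39/2) / (1/2) = 39.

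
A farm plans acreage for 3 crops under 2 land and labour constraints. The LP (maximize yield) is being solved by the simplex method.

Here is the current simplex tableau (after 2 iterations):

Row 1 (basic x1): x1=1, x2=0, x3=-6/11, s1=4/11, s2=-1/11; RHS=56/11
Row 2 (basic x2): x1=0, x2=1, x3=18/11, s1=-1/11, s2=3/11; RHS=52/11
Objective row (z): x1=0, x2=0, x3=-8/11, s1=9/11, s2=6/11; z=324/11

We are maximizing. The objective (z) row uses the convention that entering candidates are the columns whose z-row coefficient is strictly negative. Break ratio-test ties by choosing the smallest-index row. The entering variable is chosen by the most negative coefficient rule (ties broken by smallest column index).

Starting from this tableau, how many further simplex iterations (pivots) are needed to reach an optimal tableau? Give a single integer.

pivot: x3 in, x2 out → z = 284/9
No improving column remains; optimal.

1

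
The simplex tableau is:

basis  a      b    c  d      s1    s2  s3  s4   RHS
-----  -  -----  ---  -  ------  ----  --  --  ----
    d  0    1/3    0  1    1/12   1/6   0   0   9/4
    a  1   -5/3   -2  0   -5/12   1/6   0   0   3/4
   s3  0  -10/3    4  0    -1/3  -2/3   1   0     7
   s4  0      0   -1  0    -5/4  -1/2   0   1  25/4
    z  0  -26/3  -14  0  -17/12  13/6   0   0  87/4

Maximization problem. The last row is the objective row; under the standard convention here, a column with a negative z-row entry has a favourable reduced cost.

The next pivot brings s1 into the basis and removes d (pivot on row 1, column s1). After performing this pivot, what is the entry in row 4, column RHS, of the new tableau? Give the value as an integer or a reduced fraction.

40

Pivot element is row 1, column s1: 1/12.
Normalize row 1: new (row 1, RHS) = (9/4)/(1/12) = 27.
row 4 ← row 4 − (-5/4)·(new row 1): 25/4 − (-5/4)·27 = 40.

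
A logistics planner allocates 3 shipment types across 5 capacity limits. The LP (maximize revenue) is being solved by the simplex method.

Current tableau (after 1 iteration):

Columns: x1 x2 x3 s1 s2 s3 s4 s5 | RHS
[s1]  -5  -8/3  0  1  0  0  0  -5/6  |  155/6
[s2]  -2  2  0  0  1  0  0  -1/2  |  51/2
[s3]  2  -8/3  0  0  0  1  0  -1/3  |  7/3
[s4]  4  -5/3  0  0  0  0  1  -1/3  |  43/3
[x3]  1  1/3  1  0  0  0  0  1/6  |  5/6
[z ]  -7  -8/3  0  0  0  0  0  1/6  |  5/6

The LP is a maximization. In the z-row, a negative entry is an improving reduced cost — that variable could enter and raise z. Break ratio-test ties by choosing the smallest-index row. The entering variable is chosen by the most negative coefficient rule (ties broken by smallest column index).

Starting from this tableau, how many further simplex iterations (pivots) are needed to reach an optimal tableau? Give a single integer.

pivot: x1 in, x3 out → z = 20/3
pivot: x2 in, x1 out → z = 15/2
No improving column remains; optimal.

2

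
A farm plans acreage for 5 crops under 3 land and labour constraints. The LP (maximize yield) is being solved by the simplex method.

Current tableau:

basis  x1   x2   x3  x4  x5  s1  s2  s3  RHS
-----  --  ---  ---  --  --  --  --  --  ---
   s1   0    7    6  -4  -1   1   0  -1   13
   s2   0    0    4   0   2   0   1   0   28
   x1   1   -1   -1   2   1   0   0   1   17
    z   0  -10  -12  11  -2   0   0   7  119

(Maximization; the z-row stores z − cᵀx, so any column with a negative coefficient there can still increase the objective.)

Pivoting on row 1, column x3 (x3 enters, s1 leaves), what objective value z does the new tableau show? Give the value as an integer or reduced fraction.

Minimum ratio for x3: 13/6 = 13/6.
z changes by −(z-row coeff of x3)·ratio = −(-12)·(13/6) = 26.
New z = 119 + 26 = 145.

145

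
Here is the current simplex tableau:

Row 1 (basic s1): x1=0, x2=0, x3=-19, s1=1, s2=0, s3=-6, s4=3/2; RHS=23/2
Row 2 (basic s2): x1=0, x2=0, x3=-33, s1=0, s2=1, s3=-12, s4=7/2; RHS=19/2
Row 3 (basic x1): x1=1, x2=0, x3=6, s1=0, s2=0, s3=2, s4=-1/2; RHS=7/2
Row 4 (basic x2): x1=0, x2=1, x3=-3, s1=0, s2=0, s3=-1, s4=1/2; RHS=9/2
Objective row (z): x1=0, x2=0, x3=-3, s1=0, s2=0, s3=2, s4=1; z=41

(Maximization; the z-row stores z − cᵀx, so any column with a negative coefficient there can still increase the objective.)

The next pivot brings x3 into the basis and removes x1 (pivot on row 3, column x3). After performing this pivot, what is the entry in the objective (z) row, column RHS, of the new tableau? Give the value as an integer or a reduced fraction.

171/4

Pivot element is row 3, column x3: 6.
Normalize row 3: new (row 3, RHS) = (7/2)/6 = 7/12.
z-row ← z-row − (-3)·(new row 3): 41 − (-3)·(7/12) = 171/4.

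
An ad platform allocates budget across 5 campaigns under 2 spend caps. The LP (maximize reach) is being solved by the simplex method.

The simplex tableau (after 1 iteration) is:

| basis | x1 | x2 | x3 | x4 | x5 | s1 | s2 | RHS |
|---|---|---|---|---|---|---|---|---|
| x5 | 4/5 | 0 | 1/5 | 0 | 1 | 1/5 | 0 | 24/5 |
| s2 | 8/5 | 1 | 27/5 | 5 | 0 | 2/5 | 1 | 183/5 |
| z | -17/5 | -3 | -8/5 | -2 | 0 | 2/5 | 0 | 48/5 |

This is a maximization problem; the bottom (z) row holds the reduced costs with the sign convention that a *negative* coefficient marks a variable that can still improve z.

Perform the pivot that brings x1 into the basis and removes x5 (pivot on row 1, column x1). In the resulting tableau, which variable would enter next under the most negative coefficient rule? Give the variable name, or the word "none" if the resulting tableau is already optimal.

x2

Pivot element 4/5. New z-row = old z-row − (-17/5)·(row 1/(4/5)).
Updated z-row coefficients: x1: 0, x2: -3, x3: -3/4, x4: -2, x5: 17/4, s1: 5/4, s2: 0.
The most negative is -3 in column x2, so x2 would enter next.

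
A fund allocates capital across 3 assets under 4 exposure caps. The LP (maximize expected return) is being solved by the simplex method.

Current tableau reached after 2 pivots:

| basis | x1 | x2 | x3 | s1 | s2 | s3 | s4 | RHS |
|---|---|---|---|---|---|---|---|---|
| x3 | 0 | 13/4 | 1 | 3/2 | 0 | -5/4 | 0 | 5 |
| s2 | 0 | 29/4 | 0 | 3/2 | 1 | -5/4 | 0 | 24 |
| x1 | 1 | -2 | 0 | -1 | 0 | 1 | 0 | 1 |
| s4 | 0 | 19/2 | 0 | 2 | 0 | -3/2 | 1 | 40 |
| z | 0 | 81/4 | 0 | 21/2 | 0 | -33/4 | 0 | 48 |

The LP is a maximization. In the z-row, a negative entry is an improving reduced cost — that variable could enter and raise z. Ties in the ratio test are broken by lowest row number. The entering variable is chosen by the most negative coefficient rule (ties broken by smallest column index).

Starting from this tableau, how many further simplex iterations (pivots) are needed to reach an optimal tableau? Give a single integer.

1

pivot: s3 in, x1 out → z = 225/4
No improving column remains; optimal.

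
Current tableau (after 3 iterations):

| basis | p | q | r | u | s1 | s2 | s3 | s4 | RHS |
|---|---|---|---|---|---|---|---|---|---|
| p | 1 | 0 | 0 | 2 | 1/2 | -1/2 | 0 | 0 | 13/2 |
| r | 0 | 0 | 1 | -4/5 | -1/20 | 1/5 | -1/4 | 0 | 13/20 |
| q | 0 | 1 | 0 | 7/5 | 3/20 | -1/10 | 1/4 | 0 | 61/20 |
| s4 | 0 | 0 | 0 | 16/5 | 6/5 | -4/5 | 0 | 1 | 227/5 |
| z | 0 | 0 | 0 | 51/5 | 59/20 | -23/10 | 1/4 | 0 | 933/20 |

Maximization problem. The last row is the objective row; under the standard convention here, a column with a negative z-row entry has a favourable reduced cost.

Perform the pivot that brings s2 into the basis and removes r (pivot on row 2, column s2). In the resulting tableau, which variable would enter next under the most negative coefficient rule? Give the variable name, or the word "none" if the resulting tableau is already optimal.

Pivot element 1/5. New z-row = old z-row − (-23/10)·(row 2/(1/5)).
Updated z-row coefficients: p: 0, q: 0, r: 23/2, u: 1, s1: 19/8, s2: 0, s3: -21/8, s4: 0.
The most negative is -21/8 in column s3, so s3 would enter next.

s3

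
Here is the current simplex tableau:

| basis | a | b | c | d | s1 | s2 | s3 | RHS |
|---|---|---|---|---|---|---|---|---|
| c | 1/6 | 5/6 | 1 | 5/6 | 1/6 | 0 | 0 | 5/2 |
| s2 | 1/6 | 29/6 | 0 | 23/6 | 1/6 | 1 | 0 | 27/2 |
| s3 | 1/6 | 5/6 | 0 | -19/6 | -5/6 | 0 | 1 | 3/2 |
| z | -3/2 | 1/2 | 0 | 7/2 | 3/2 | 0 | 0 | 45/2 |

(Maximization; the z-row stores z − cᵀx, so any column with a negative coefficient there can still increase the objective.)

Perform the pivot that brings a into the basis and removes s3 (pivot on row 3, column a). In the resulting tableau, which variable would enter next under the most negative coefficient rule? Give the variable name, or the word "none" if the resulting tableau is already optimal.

d

Pivot element 1/6. New z-row = old z-row − (-3/2)·(row 3/(1/6)).
Updated z-row coefficients: a: 0, b: 8, c: 0, d: -25, s1: -6, s2: 0, s3: 9.
The most negative is -25 in column d, so d would enter next.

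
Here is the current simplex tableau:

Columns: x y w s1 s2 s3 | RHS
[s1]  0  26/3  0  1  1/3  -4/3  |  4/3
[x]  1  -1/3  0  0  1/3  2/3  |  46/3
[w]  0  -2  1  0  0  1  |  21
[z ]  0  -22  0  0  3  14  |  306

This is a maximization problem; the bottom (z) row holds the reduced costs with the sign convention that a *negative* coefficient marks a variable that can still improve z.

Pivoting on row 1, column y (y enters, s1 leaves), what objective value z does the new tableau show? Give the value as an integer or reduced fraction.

4022/13

Minimum ratio for y: (4/3)/(26/3) = 2/13.
z changes by −(z-row coeff of y)·ratio = −(-22)·(2/13) = 44/13.
New z = 306 + (44/13) = 4022/13.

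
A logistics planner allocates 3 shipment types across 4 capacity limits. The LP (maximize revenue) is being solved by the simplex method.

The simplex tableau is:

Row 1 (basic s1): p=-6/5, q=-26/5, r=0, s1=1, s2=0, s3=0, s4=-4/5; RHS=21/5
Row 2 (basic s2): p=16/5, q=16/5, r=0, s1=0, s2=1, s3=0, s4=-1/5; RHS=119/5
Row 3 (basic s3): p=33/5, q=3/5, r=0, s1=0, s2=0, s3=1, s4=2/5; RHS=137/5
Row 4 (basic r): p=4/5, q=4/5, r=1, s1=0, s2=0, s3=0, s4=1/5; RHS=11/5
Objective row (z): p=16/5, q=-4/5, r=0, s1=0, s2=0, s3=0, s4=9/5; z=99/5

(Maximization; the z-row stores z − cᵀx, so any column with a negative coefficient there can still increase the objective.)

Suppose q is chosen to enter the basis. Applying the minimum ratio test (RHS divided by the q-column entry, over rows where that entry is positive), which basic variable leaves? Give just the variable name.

Ratios: row 1 (s1): entry -26/5 ≤ 0, skip; row 2 (s2): (119/5)/(16/5) = 119/16; row 3 (s3): (137/5)/(3/5) = 137/3; row 4 (r): (11/5)/(4/5) = 11/4.
Minimum ratio 11/4 is in the r row, so r leaves.

r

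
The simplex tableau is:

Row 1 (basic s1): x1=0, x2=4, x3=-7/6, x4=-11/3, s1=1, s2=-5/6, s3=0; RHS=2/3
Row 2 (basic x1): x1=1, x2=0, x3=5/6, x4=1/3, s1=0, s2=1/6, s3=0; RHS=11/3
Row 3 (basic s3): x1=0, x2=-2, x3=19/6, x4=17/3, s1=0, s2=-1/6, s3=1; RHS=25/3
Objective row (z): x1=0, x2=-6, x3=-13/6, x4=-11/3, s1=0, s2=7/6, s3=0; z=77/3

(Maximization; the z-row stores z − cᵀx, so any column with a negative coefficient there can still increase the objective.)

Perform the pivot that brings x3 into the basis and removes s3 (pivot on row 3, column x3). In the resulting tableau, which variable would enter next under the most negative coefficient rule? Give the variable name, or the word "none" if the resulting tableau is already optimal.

Pivot element 19/6. New z-row = old z-row − (-13/6)·(row 3/(19/6)).
Updated z-row coefficients: x1: 0, x2: -140/19, x3: 0, x4: 4/19, s1: 0, s2: 20/19, s3: 13/19.
The most negative is -140/19 in column x2, so x2 would enter next.

x2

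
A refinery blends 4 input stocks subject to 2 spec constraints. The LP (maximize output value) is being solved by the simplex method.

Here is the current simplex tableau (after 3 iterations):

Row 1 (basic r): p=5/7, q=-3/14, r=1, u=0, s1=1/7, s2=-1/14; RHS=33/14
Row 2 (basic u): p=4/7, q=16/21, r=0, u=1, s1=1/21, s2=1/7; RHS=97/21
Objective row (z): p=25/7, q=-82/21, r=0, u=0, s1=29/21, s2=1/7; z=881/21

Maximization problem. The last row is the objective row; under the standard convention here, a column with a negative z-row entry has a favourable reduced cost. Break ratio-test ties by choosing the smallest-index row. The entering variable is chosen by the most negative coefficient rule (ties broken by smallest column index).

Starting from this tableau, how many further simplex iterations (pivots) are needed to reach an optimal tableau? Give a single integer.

1

pivot: q in, u out → z = 525/8
No improving column remains; optimal.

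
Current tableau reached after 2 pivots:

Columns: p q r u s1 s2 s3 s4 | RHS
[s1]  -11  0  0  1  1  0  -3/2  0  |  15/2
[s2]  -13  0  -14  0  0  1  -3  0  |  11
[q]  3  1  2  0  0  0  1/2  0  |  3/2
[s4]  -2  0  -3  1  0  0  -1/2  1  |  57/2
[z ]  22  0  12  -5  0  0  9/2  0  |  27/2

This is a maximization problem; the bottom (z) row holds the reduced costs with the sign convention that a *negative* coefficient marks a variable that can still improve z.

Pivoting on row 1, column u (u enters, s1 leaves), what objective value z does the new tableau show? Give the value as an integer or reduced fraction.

Minimum ratio for u: (15/2)/1 = 15/2.
z changes by −(z-row coeff of u)·ratio = −(-5)·(15/2) = 75/2.
New z = 27/2 + (75/2) = 51.

51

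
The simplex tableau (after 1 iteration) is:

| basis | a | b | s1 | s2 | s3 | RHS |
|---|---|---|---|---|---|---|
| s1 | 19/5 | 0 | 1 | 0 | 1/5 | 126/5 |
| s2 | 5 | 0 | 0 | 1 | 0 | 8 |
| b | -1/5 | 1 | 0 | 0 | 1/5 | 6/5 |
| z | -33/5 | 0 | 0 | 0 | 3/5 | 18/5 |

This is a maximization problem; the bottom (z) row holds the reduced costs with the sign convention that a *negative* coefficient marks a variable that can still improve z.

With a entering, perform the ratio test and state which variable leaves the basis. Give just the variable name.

s2

Ratios: row 1 (s1): (126/5)/(19/5) = 126/19; row 2 (s2): 8/5 = 8/5; row 3 (b): entry -1/5 ≤ 0, skip.
Minimum ratio 8/5 is in the s2 row, so s2 leaves.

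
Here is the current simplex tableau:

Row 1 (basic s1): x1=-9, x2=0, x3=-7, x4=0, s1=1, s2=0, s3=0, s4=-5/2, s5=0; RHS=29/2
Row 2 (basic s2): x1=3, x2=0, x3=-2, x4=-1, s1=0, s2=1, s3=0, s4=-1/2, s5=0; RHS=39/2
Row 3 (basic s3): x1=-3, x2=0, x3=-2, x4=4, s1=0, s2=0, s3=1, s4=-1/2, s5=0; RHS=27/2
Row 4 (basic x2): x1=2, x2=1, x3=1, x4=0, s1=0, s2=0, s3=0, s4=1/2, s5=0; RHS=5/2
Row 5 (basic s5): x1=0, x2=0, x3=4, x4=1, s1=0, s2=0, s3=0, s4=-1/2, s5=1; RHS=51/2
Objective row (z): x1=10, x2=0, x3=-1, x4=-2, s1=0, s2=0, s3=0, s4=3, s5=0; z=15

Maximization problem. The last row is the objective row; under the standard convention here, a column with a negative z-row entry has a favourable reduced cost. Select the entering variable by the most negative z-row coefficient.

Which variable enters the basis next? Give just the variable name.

x4

Objective-row coefficients: x1: 10, x2: 0, x3: -1, x4: -2, s1: 0, s2: 0, s3: 0, s4: 3, s5: 0.
The most negative is -2 in column x4, so x4 enters.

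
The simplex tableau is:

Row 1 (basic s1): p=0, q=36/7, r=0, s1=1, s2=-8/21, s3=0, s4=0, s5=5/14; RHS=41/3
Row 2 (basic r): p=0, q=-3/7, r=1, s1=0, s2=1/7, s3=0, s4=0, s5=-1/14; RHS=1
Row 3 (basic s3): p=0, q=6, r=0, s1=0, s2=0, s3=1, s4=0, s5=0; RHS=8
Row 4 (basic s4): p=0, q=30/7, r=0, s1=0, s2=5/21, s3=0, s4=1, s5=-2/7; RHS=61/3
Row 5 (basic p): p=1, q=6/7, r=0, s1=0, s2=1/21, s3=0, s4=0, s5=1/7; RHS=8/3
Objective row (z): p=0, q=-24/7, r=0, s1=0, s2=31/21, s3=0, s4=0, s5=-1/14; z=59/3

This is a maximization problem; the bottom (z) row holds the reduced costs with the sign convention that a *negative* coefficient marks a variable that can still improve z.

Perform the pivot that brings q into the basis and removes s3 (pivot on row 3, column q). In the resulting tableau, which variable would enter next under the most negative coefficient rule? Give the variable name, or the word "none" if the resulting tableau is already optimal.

Pivot element 6. New z-row = old z-row − (-24/7)·(row 3/6).
Updated z-row coefficients: p: 0, q: 0, r: 0, s1: 0, s2: 31/21, s3: 4/7, s4: 0, s5: -1/14.
The most negative is -1/14 in column s5, so s5 would enter next.

s5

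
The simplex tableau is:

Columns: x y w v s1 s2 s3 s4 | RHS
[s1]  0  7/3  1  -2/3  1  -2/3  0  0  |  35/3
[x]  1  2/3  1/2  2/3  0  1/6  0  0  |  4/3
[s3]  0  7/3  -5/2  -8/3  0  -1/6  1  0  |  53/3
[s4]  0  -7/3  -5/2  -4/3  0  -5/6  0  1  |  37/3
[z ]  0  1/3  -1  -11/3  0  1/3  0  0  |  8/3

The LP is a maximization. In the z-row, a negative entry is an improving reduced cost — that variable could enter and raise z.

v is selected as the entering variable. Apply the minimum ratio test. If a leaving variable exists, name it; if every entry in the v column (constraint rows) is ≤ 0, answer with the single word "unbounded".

Ratios: row 1 (s1): entry -2/3 ≤ 0, skip; row 2 (x): (4/3)/(2/3) = 2; row 3 (s3): entry -8/3 ≤ 0, skip; row 4 (s4): entry -4/3 ≤ 0, skip.
Minimum ratio is in the x row, so x leaves.

x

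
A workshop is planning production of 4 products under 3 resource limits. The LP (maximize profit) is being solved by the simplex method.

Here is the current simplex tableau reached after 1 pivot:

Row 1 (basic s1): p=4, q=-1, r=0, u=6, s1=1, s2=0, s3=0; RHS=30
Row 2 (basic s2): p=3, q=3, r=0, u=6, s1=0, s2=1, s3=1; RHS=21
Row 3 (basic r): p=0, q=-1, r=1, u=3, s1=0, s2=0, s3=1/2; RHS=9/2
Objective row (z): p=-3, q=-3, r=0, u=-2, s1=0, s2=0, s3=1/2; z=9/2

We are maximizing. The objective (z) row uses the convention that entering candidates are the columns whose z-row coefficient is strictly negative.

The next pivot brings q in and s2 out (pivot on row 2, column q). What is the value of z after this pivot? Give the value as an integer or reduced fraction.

51/2

Minimum ratio for q: 21/3 = 7.
z changes by −(z-row coeff of q)·ratio = −(-3)·7 = 21.
New z = 9/2 + 21 = 51/2.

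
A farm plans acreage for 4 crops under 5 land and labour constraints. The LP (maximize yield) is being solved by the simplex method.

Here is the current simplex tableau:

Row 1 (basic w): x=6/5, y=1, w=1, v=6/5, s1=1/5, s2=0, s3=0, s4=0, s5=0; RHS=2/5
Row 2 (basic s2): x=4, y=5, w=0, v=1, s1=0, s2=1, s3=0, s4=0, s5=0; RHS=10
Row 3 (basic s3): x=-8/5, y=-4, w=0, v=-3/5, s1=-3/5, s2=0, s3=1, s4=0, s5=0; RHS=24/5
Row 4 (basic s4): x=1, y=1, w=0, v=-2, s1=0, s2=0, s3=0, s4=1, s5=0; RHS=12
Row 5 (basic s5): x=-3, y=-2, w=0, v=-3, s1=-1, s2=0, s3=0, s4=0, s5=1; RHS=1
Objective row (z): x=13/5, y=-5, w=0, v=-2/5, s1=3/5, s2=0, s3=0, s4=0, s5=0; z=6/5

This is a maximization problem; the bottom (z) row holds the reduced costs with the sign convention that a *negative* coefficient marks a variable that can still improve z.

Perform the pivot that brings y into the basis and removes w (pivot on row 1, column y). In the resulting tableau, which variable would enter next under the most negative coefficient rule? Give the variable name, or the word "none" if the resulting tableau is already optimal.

Pivot element 1. New z-row = old z-row − (-5)·(row 1/1).
Updated z-row coefficients: x: 43/5, y: 0, w: 5, v: 28/5, s1: 8/5, s2: 0, s3: 0, s4: 0, s5: 0.
No coefficient is strictly negative; the tableau after this pivot is optimal.

none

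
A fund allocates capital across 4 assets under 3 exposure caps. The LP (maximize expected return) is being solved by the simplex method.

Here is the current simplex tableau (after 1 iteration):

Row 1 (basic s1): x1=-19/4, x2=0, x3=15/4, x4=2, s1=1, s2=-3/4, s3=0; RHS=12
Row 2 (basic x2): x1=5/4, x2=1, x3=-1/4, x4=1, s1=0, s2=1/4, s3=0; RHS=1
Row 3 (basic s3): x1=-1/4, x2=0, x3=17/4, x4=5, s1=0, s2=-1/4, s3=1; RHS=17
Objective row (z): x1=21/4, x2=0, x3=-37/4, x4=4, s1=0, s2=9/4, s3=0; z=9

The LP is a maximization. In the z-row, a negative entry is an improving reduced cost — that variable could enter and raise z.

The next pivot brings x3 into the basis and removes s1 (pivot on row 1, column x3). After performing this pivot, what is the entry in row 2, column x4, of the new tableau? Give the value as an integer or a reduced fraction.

Pivot element is row 1, column x3: 15/4.
Normalize row 1: new (row 1, x4) = 2/(15/4) = 8/15.
row 2 ← row 2 − (-1/4)·(new row 1): 1 − (-1/4)·(8/15) = 17/15.

17/15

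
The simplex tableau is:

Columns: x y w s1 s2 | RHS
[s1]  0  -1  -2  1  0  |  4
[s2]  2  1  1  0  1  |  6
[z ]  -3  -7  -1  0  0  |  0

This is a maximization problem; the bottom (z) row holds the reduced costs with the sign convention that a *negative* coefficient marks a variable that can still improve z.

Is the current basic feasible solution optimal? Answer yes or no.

Column x has objective-row coefficient -3, which is negative; an improving pivot exists, so not yet optimal.

no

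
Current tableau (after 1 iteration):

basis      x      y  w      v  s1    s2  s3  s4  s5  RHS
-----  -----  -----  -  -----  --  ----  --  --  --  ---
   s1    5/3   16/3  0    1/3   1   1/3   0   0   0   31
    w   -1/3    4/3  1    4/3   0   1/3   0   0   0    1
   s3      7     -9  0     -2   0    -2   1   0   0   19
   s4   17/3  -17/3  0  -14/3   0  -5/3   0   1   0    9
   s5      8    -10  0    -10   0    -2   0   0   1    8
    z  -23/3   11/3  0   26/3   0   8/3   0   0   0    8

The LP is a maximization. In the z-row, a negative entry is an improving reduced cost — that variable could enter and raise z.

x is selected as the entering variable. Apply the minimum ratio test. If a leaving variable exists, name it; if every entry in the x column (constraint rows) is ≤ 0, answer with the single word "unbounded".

s5

Ratios: row 1 (s1): 31/(5/3) = 93/5; row 2 (w): entry -1/3 ≤ 0, skip; row 3 (s3): 19/7 = 19/7; row 4 (s4): 9/(17/3) = 27/17; row 5 (s5): 8/8 = 1.
Minimum ratio is in the s5 row, so s5 leaves.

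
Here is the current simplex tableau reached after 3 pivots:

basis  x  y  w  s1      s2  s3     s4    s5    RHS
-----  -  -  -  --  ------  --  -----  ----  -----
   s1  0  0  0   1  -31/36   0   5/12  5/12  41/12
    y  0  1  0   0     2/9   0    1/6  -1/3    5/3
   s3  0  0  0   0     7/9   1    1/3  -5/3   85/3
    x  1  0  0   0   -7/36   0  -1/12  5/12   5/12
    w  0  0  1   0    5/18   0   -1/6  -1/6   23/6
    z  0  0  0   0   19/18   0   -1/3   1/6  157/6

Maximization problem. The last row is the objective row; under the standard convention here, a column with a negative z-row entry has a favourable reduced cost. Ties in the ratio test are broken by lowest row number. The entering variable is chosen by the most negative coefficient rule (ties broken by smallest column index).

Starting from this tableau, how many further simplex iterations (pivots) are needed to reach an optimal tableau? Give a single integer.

pivot: s4 in, s1 out → z = 289/10
No improving column remains; optimal.

1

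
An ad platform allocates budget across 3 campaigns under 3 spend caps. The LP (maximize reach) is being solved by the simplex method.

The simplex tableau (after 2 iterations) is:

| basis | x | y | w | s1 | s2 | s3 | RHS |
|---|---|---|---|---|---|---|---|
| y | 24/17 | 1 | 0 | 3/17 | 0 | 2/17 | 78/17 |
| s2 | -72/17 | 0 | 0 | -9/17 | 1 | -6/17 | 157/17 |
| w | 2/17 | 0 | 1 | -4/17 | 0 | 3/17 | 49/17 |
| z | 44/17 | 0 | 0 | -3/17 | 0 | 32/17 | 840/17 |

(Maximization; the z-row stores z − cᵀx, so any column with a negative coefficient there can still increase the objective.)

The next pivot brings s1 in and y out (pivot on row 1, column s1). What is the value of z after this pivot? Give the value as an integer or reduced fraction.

Minimum ratio for s1: (78/17)/(3/17) = 26.
z changes by −(z-row coeff of s1)·ratio = −(-3/17)·26 = 78/17.
New z = 840/17 + (78/17) = 54.

54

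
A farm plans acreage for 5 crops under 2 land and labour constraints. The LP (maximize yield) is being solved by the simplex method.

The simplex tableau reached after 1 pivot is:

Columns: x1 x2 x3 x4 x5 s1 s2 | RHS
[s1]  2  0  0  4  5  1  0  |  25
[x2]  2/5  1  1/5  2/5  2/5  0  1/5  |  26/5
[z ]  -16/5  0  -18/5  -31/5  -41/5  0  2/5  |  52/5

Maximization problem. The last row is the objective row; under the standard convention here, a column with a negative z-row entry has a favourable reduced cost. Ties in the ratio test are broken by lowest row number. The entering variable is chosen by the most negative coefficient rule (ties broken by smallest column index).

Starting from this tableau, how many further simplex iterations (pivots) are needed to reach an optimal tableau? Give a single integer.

pivot: x5 in, s1 out → z = 257/5
pivot: x3 in, x2 out → z = 109
No improving column remains; optimal.

2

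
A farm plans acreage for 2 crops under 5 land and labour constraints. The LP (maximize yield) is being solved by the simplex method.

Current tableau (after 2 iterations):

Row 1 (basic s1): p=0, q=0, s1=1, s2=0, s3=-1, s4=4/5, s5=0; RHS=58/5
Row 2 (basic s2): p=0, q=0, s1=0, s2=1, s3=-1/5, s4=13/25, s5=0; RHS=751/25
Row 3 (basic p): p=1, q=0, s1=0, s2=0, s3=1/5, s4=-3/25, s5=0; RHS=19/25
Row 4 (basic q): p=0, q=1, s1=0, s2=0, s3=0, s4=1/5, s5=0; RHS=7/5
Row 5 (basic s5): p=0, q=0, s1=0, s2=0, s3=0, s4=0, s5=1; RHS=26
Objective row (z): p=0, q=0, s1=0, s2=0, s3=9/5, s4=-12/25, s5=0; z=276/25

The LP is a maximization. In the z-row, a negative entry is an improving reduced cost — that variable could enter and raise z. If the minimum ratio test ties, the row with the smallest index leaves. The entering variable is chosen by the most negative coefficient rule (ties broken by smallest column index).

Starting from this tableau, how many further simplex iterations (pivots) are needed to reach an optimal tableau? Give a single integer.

pivot: s4 in, q out → z = 72/5
No improving column remains; optimal.

1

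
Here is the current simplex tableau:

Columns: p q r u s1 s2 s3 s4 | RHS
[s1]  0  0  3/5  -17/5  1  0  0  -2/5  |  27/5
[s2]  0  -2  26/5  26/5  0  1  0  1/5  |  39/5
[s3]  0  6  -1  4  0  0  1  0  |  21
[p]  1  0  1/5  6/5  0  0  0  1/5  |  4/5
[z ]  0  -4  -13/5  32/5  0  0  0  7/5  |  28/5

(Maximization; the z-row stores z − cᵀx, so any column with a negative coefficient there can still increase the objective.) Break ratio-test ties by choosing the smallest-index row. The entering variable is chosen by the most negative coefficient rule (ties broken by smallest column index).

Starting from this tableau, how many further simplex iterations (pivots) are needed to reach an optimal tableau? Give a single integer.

2

pivot: q in, s3 out → z = 98/5
pivot: r in, s2 out → z = 2156/73
No improving column remains; optimal.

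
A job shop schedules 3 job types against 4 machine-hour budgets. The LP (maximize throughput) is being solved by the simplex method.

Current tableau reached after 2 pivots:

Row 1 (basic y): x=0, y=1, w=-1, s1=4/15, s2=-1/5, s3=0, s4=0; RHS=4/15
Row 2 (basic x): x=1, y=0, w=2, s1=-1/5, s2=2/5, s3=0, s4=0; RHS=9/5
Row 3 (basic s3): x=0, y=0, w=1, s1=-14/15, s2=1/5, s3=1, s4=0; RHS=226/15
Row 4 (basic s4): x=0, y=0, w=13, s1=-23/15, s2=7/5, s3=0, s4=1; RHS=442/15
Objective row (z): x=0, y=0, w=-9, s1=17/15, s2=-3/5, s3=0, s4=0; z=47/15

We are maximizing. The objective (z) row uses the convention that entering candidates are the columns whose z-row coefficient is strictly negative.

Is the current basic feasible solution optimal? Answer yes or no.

no

Column w has objective-row coefficient -9, which is negative; an improving pivot exists, so not yet optimal.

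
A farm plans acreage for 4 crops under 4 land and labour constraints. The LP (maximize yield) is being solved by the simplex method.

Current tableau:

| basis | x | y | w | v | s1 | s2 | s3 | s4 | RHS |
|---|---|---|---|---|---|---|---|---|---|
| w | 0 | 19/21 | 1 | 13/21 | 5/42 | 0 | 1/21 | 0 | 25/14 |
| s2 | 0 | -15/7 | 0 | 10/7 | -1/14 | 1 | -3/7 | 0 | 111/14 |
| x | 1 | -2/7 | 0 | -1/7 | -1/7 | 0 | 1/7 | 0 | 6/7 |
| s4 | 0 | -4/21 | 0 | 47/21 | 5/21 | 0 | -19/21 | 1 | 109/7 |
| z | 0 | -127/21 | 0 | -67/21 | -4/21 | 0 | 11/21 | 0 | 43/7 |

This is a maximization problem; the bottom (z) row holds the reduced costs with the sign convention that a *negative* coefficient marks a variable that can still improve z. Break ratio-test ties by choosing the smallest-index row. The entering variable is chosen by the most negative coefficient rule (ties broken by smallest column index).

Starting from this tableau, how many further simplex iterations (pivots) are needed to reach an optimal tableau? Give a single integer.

pivot: y in, w out → z = 687/38
No improving column remains; optimal.

1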